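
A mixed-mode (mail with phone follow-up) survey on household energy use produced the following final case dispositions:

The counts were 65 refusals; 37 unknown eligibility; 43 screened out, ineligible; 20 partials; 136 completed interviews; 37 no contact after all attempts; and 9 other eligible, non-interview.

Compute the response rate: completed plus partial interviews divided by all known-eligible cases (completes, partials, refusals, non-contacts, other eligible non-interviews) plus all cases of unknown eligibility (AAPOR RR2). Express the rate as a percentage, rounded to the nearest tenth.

Num: 136 + 20 = 156
Denom: 136 + 20 + 65 + 37 + 9 + 37 = 304
RR2 = 156 / 304 = 0.5132

51.3%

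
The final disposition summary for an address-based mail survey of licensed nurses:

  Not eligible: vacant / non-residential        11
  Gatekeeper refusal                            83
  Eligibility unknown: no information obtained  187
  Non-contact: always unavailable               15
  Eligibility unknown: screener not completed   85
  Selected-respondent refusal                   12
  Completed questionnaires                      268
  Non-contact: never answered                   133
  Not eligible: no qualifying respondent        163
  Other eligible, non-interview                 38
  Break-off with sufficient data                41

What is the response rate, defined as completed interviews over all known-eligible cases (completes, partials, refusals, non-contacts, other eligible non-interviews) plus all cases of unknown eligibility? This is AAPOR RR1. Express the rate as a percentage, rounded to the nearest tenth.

Refusal or break-off = 83 + 12 = 95
No answer / not reached = 133 + 15 = 148
Undetermined eligibility = 85 + 187 = 272
Out of scope = 163 + 11 = 174
Top = 268
Denominator = 268 + 41 + 95 + 148 + 38 + 272 = 862
RR1 = 268 / 862 = 0.3109

31.1%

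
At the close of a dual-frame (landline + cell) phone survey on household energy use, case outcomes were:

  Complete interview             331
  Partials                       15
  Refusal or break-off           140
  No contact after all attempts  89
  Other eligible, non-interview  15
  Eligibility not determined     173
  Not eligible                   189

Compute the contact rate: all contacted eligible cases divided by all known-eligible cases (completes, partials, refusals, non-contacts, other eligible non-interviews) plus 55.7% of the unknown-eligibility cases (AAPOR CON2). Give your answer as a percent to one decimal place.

73.0%

Numerator → 331 + 15 + 140 + 15 = 501
Determined eligible → 331 + 15 + 140 + 89 + 15 = 590
e × U → 0.5570 × 173 = 96.36
Denom → 590 + 96.36 = 686.36
CON2 = 501 / 686.36 = 0.7299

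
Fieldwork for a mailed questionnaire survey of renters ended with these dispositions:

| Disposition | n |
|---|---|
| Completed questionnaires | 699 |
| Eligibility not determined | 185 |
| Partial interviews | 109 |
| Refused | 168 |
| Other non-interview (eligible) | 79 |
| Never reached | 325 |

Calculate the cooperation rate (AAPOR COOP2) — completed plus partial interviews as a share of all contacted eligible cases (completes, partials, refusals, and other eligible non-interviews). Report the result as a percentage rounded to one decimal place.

Top = 699 + 109 = 808
Denom = 699 + 109 + 168 + 79 = 1055
COOP2 = 808 / 1055 = 0.7659

76.6%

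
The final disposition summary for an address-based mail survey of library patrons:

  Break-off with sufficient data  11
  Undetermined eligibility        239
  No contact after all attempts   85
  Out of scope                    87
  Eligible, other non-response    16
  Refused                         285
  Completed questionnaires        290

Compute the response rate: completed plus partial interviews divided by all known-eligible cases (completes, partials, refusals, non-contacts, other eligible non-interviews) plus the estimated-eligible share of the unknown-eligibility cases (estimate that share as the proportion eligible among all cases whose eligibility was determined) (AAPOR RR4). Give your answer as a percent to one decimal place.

Num → 290 + 11 = 301
Eligible (known) → 290 + 11 + 285 + 85 + 16 = 687
e = 687 / (687 + 87) = 687 / 774 = 0.8876
Eligible share of unknowns → 0.8876 × 239 = 212.14
Denominator → 687 + 212.14 = 899.14
RR4 = 301 / 899.14 = 0.3348

33.5%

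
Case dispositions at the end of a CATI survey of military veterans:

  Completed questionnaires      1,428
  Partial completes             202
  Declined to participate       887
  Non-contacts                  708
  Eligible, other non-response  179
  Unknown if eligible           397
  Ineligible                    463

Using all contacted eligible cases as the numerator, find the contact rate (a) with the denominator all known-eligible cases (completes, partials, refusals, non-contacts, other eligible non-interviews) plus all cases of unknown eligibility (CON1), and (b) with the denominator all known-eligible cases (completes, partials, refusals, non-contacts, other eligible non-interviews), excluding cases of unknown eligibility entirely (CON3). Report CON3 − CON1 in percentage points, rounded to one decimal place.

Numerator = 1428 + 202 + 887 + 179 = 2696
Denom = 1428 + 202 + 887 + 708 + 179 + 397 = 3801
CON1 = 2696 / 3801 = 0.7093
Denom = 1428 + 202 + 887 + 708 + 179 = 3404
CON3 = 2696 / 3404 = 0.7920
Difference = 79.20 − 70.93 = 8.27 percentage points

8.3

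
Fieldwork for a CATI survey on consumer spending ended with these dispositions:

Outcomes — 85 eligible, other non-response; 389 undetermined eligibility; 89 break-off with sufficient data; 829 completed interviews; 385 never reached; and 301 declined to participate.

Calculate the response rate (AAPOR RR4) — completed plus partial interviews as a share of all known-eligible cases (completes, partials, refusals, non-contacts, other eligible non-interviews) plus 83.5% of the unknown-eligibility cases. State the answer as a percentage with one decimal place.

Numerator = 829 + 89 = 918
Known eligible = 829 + 89 + 301 + 385 + 85 = 1689
Estimated eligible among unknowns = 0.8350 × 389 = 324.81
Denominator = 1689 + 324.81 = 2013.81
RR4 = 918 / 2013.81 = 0.4559

45.6%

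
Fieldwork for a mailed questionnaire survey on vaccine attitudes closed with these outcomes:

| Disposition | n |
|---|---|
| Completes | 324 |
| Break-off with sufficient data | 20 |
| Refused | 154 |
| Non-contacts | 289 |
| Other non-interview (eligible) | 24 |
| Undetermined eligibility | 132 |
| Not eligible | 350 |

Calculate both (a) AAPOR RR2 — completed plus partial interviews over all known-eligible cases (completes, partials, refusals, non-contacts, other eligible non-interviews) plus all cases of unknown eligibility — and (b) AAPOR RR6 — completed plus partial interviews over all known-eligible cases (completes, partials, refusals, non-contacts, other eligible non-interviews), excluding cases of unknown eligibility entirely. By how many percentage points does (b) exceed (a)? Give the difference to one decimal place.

5.9

Top → 324 + 20 = 344
Denom → 324 + 20 + 154 + 289 + 24 + 132 = 943
RR2 = 344 / 943 = 0.3648
Denom → 324 + 20 + 154 + 289 + 24 = 811
RR6 = 344 / 811 = 0.4242
Difference = 42.42 − 36.48 = 5.94 percentage points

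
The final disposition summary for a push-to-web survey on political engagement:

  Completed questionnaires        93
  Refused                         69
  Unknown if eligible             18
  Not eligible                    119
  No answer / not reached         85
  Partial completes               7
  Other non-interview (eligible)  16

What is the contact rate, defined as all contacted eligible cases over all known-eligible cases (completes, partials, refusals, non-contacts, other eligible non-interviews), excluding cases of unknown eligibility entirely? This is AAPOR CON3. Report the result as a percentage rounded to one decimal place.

68.5%

Top = 93 + 7 + 69 + 16 = 185
Denom = 93 + 7 + 69 + 85 + 16 = 270
CON3 = 185 / 270 = 0.6852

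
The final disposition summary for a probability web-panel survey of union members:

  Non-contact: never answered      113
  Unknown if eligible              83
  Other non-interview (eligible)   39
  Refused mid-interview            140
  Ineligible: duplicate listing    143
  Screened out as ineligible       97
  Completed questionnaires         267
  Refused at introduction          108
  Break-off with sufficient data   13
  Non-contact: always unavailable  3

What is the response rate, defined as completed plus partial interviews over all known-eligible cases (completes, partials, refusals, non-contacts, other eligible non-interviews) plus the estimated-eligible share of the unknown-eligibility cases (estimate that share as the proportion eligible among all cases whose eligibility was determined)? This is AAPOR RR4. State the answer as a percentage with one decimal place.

Refused = 108 + 140 = 248
No answer / not reached = 113 + 3 = 116
Out of scope = 97 + 143 = 240
Num → 267 + 13 = 280
Eligible (known) → 267 + 13 + 248 + 116 + 39 = 683
e = 683 / (683 + 240) = 683 / 923 = 0.7400
Eligible share of unknowns → 0.7400 × 83 = 61.42
Denominator → 683 + 61.42 = 744.42
RR4 = 280 / 744.42 = 0.3761

37.6%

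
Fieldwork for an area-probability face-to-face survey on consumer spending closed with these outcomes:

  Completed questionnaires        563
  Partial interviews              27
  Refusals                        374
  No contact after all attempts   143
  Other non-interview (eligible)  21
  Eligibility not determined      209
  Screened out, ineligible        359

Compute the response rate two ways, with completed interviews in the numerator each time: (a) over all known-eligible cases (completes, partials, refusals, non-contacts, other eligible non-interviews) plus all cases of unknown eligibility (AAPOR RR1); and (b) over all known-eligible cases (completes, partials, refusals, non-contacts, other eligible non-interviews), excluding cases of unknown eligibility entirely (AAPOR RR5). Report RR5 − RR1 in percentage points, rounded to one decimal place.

7.8

Num = 563
Denom = 563 + 27 + 374 + 143 + 21 + 209 = 1337
RR1 = 563 / 1337 = 0.4211
Denom = 563 + 27 + 374 + 143 + 21 = 1128
RR5 = 563 / 1128 = 0.4991
Difference = 49.91 − 42.11 = 7.80 percentage points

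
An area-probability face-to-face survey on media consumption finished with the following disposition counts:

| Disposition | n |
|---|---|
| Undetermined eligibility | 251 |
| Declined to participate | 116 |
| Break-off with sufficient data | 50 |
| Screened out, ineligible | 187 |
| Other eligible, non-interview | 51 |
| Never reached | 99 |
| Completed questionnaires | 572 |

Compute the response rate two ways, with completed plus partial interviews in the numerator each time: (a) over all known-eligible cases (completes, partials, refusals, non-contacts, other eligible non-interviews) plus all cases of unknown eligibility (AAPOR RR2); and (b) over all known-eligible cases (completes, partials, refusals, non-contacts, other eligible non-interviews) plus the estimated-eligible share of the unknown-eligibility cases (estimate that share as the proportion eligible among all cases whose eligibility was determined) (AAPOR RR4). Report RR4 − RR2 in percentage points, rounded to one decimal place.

2.2

Numerator → 572 + 50 = 622
Denominator → 572 + 50 + 116 + 99 + 51 + 251 = 1139
RR2 = 622 / 1139 = 0.5461
Determined eligible → 572 + 50 + 116 + 99 + 51 = 888
e = 888 / (888 + 187) = 888 / 1075 = 0.8260
Estimated eligible among unknowns → 0.8260 × 251 = 207.33
Denominator → 888 + 207.33 = 1095.33
RR4 = 622 / 1095.33 = 0.5679
Difference = 56.79 − 54.61 = 2.18 percentage points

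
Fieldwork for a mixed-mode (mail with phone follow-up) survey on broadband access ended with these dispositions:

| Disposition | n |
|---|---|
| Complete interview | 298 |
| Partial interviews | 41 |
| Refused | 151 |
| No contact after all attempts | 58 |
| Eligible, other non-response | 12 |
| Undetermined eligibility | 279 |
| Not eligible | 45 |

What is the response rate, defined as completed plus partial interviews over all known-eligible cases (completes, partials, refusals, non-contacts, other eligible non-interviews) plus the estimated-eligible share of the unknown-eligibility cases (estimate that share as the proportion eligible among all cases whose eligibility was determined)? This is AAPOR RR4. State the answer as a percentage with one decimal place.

Num = 298 + 41 = 339
Determined eligible = 298 + 41 + 151 + 58 + 12 = 560
e = 560 / (560 + 45) = 560 / 605 = 0.9256
Eligible share of unknowns = 0.9256 × 279 = 258.24
Denominator = 560 + 258.24 = 818.24
RR4 = 339 / 818.24 = 0.4143

41.4%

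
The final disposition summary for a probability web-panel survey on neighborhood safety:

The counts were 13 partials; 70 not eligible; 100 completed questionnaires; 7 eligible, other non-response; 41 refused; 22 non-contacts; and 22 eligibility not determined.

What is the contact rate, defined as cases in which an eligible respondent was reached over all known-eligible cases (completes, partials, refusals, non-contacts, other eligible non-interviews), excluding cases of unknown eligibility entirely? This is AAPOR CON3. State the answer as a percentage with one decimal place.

Top = 100 + 13 + 41 + 7 = 161
Denom = 100 + 13 + 41 + 22 + 7 = 183
CON3 = 161 / 183 = 0.8798

88.0%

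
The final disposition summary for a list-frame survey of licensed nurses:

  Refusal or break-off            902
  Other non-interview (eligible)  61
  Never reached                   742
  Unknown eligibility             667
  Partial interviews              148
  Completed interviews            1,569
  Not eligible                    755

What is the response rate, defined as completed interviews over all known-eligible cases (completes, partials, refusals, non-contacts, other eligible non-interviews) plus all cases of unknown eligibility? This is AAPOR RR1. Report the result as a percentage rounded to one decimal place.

38.4%

Numerator: 1569
Base: 1569 + 148 + 902 + 742 + 61 + 667 = 4089
RR1 = 1569 / 4089 = 0.3837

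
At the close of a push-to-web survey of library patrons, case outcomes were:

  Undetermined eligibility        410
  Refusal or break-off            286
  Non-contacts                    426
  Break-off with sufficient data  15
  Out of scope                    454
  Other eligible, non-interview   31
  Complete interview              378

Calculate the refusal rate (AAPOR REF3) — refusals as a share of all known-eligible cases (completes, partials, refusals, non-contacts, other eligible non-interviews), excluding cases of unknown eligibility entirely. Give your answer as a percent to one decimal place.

Numerator = 286
Denominator = 378 + 15 + 286 + 426 + 31 = 1136
REF3 = 286 / 1136 = 0.2518

25.2%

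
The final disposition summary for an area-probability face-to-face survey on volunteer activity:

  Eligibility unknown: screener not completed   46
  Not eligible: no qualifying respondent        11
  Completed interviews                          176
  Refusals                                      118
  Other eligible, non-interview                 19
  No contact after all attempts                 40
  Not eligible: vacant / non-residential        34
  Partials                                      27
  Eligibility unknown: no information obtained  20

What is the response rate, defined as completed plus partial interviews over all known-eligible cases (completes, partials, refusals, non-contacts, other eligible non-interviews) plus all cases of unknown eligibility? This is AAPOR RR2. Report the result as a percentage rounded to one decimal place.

Unknown eligibility = 46 + 20 = 66
Ineligible = 11 + 34 = 45
Top = 176 + 27 = 203
Denominator = 176 + 27 + 118 + 40 + 19 + 66 = 446
RR2 = 203 / 446 = 0.4552

45.5%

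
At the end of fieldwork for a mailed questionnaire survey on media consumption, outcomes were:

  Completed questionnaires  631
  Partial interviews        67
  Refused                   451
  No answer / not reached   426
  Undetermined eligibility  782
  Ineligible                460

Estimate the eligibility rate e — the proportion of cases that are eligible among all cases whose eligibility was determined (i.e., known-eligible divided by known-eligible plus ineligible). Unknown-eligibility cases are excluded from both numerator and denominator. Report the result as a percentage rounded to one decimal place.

77.4%

Eligible (known) = 631 + 67 + 451 + 426 = 1575
e = 1575 / (1575 + 460) = 1575 / 2035 = 0.7740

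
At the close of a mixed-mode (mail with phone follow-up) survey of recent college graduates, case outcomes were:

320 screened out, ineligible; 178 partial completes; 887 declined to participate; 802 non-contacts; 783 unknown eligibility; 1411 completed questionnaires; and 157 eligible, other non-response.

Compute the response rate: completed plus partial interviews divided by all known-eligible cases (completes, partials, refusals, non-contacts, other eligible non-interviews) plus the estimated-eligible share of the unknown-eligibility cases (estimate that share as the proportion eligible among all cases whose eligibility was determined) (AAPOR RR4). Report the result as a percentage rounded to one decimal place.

Numerator: 1411 + 178 = 1589
Eligible (known): 1411 + 178 + 887 + 802 + 157 = 3435
e = 3435 / (3435 + 320) = 3435 / 3755 = 0.9148
e × U: 0.9148 × 783 = 716.29
Base: 3435 + 716.29 = 4151.29
RR4 = 1589 / 4151.29 = 0.3828

38.3%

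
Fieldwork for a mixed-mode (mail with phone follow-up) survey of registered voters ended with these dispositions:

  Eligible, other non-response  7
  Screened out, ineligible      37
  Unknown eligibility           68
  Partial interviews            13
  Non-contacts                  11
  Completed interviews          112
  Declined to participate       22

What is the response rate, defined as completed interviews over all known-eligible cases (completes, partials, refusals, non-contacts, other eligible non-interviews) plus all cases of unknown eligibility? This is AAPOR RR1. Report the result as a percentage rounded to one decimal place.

48.1%

Numerator → 112
Denom → 112 + 13 + 22 + 11 + 7 + 68 = 233
RR1 = 112 / 233 = 0.4807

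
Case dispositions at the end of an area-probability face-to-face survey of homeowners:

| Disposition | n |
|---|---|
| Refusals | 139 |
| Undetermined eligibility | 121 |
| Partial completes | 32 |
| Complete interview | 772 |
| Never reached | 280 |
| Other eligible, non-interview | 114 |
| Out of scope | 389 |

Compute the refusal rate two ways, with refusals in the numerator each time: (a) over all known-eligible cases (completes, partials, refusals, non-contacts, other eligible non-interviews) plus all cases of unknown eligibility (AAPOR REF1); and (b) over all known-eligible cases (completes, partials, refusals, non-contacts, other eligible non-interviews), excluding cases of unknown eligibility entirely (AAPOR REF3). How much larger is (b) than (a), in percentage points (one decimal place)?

0.9

Top: 139
Denominator: 772 + 32 + 139 + 280 + 114 + 121 = 1458
REF1 = 139 / 1458 = 0.0953
Denominator: 772 + 32 + 139 + 280 + 114 = 1337
REF3 = 139 / 1337 = 0.1040
Difference = 10.40 − 9.53 = 0.87 percentage points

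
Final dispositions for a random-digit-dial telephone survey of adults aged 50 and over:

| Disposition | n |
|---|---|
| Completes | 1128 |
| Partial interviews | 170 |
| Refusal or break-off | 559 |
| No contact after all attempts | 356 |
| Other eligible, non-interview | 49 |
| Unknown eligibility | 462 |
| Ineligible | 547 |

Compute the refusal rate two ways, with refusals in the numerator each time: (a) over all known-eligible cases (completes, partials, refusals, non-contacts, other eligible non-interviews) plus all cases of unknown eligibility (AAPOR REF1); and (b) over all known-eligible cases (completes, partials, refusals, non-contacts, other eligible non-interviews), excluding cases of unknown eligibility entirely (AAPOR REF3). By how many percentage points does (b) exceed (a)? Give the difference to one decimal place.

4.2

Top: 559
Denom: 1128 + 170 + 559 + 356 + 49 + 462 = 2724
REF1 = 559 / 2724 = 0.2052
Denom: 1128 + 170 + 559 + 356 + 49 = 2262
REF3 = 559 / 2262 = 0.2471
Difference = 24.71 − 20.52 = 4.19 percentage points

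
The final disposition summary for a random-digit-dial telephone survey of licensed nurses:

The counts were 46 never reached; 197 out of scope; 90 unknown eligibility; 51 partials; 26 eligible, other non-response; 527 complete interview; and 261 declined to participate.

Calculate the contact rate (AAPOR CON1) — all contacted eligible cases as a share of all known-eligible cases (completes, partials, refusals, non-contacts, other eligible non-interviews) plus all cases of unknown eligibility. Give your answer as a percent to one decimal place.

Top: 527 + 51 + 261 + 26 = 865
Denom: 527 + 51 + 261 + 46 + 26 + 90 = 1001
CON1 = 865 / 1001 = 0.8641

86.4%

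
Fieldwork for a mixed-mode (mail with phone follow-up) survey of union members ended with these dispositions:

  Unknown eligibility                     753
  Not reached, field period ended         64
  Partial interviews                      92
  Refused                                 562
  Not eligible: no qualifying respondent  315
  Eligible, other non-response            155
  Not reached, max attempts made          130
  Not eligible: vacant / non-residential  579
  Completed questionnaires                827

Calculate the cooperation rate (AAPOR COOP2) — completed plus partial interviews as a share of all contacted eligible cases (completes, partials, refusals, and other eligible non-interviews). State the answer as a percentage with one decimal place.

56.2%

Non-contacts = 64 + 130 = 194
Screened out, ineligible = 315 + 579 = 894
Top → 827 + 92 = 919
Denominator → 827 + 92 + 562 + 155 = 1636
COOP2 = 919 / 1636 = 0.5617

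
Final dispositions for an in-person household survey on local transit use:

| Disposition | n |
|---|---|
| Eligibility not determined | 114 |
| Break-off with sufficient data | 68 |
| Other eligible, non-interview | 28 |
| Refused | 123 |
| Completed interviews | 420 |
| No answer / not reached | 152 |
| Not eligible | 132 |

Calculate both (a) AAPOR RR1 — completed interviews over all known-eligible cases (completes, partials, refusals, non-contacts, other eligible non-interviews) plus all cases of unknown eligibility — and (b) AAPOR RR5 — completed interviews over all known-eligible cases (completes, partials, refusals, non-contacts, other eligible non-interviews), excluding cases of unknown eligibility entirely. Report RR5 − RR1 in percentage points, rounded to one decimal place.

6.7

Num = 420
Denom = 420 + 68 + 123 + 152 + 28 + 114 = 905
RR1 = 420 / 905 = 0.4641
Denom = 420 + 68 + 123 + 152 + 28 = 791
RR5 = 420 / 791 = 0.5310
Difference = 53.10 − 46.41 = 6.69 percentage points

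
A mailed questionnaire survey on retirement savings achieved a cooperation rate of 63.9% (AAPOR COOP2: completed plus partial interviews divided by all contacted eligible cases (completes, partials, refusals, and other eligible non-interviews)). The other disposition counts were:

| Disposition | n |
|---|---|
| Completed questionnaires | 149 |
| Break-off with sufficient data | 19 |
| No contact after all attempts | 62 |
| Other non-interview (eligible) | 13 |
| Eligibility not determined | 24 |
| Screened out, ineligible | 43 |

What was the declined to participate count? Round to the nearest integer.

82

Top → 149 + 19 = 168
COOP2 = 168 / D = 0.639
D = 168 / 0.639 = 262.9
Rest of base = 181
declined to participate = 262.9 − 181 ≈ 82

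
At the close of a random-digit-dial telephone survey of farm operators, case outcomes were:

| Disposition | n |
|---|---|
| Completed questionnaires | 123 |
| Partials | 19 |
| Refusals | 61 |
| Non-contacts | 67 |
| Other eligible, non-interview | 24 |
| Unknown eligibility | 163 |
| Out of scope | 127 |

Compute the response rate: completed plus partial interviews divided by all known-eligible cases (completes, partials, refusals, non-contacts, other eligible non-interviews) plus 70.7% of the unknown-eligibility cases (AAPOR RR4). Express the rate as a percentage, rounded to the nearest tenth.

Num: 123 + 19 = 142
Eligible (known): 123 + 19 + 61 + 67 + 24 = 294
e × U: 0.7070 × 163 = 115.24
Base: 294 + 115.24 = 409.24
RR4 = 142 / 409.24 = 0.3470

34.7%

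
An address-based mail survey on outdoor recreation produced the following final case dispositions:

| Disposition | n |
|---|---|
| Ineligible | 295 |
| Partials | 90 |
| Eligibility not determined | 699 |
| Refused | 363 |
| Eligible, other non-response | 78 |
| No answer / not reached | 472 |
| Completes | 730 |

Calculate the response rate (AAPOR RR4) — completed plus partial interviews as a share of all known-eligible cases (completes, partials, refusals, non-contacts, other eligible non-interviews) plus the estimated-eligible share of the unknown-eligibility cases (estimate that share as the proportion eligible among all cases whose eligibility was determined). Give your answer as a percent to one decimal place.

35.2%

Top → 730 + 90 = 820
Known eligible → 730 + 90 + 363 + 472 + 78 = 1733
e = 1733 / (1733 + 295) = 1733 / 2028 = 0.8545
Estimated eligible among unknowns → 0.8545 × 699 = 597.30
Denominator → 1733 + 597.30 = 2330.30
RR4 = 820 / 2330.30 = 0.3519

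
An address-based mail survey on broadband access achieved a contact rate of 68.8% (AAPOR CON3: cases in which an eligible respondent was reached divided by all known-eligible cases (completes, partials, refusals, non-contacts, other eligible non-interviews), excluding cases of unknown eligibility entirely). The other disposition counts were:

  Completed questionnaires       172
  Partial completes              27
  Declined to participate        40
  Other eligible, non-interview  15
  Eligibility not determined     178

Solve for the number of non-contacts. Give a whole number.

Num → 172 + 27 + 40 + 15 = 254
CON3 = 254 / D = 0.688
D = 254 / 0.688 = 369.2
Other denominator terms total 254
non-contacts = 369.2 − 254 ≈ 115

115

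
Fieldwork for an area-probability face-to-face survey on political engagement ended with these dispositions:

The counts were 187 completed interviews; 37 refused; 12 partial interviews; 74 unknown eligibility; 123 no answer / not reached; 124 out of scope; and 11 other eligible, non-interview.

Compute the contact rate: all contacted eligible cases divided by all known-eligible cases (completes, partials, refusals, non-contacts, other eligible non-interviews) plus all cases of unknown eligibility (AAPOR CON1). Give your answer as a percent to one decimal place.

55.6%

Numerator: 187 + 12 + 37 + 11 = 247
Denominator: 187 + 12 + 37 + 123 + 11 + 74 = 444
CON1 = 247 / 444 = 0.5563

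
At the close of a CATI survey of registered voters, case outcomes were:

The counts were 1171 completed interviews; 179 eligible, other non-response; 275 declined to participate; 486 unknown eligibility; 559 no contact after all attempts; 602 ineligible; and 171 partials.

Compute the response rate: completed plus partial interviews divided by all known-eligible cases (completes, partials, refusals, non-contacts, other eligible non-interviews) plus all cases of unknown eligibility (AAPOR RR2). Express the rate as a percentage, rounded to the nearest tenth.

Top: 1171 + 171 = 1342
Denominator: 1171 + 171 + 275 + 559 + 179 + 486 = 2841
RR2 = 1342 / 2841 = 0.4724

47.2%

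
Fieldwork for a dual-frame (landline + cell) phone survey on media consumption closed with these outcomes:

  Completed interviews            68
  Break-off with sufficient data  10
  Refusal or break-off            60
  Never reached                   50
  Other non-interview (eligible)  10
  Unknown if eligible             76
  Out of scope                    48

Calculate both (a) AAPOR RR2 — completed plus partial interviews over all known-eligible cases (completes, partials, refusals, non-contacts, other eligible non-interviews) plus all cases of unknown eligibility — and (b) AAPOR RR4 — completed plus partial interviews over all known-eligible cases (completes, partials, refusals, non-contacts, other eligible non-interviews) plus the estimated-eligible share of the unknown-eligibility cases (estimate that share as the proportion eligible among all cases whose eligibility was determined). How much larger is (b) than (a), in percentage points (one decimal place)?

Numerator = 68 + 10 = 78
Denominator = 68 + 10 + 60 + 50 + 10 + 76 = 274
RR2 = 78 / 274 = 0.2847
Eligible (known) = 68 + 10 + 60 + 50 + 10 = 198
e = 198 / (198 + 48) = 198 / 246 = 0.8049
Estimated eligible among unknowns = 0.8049 × 76 = 61.17
Denominator = 198 + 61.17 = 259.17
RR4 = 78 / 259.17 = 0.3010
Difference = 30.10 − 28.47 = 1.63 percentage points

1.6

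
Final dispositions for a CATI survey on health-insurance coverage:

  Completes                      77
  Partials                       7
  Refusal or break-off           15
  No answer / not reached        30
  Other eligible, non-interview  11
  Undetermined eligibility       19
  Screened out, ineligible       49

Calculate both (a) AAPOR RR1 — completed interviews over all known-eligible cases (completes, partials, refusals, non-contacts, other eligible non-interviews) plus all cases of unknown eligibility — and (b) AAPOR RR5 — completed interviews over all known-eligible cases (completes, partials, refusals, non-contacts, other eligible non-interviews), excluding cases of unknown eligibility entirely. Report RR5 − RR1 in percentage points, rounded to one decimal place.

Numerator → 77
Denom → 77 + 7 + 15 + 30 + 11 + 19 = 159
RR1 = 77 / 159 = 0.4843
Denom → 77 + 7 + 15 + 30 + 11 = 140
RR5 = 77 / 140 = 0.5500
Difference = 55.00 − 48.43 = 6.57 percentage points

6.6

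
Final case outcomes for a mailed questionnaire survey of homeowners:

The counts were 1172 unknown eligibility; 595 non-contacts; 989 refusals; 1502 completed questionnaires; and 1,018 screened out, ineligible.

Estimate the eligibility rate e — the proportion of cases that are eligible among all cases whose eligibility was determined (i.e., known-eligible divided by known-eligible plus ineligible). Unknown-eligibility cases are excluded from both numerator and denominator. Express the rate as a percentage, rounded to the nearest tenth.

Eligible (known): 1502 + 989 + 595 = 3086
e = 3086 / (3086 + 1018) = 3086 / 4104 = 0.7519

75.2%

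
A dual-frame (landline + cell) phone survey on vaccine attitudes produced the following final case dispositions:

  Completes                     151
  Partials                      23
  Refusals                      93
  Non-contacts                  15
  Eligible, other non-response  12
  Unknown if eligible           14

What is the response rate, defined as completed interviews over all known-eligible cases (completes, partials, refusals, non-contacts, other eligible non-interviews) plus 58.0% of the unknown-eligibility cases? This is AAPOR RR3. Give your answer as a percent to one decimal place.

50.0%

Numerator = 151
Eligible (known) = 151 + 23 + 93 + 15 + 12 = 294
e × U = 0.5800 × 14 = 8.12
Denom = 294 + 8.12 = 302.12
RR3 = 151 / 302.12 = 0.4998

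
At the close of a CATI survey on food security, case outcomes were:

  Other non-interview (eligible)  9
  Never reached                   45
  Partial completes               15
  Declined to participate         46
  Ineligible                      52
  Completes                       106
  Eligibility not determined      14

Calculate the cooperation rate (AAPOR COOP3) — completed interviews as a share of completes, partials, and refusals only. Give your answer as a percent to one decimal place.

63.5%

Num: 106
Denominator: 106 + 15 + 46 = 167
COOP3 = 106 / 167 = 0.6347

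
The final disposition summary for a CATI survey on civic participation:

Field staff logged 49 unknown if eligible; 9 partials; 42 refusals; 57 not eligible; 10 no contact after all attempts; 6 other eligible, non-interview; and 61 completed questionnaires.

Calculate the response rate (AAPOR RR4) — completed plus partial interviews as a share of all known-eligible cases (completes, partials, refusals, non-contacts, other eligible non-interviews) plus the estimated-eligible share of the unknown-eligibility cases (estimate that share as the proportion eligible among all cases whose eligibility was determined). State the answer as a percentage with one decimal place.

Numerator: 61 + 9 = 70
Eligible (known): 61 + 9 + 42 + 10 + 6 = 128
e = 128 / (128 + 57) = 128 / 185 = 0.6919
e × U: 0.6919 × 49 = 33.90
Base: 128 + 33.90 = 161.90
RR4 = 70 / 161.90 = 0.4324

43.2%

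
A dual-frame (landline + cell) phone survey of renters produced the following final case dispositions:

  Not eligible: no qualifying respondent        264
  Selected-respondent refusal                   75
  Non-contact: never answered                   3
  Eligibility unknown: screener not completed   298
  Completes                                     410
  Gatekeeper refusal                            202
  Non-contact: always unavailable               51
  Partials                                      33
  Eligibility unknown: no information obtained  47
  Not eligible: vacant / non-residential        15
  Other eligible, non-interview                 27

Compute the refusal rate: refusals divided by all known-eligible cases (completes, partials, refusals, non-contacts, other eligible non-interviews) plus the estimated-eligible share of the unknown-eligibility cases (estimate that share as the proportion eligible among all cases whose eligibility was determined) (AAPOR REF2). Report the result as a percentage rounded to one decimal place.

26.2%

Refused = 202 + 75 = 277
No answer / not reached = 3 + 51 = 54
Eligibility not determined = 298 + 47 = 345
Not eligible = 264 + 15 = 279
Numerator → 277
Eligible (known) → 410 + 33 + 277 + 54 + 27 = 801
e = 801 / (801 + 279) = 801 / 1080 = 0.7417
Estimated eligible among unknowns → 0.7417 × 345 = 255.89
Base → 801 + 255.89 = 1056.89
REF2 = 277 / 1056.89 = 0.2621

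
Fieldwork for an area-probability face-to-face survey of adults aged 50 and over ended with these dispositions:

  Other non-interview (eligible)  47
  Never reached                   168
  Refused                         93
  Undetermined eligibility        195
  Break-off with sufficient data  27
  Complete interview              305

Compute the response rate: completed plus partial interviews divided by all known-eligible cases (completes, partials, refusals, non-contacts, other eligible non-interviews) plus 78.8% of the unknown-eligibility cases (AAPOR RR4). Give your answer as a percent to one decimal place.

Top → 305 + 27 = 332
Determined eligible → 305 + 27 + 93 + 168 + 47 = 640
Eligible share of unknowns → 0.7880 × 195 = 153.66
Base → 640 + 153.66 = 793.66
RR4 = 332 / 793.66 = 0.4183

41.8%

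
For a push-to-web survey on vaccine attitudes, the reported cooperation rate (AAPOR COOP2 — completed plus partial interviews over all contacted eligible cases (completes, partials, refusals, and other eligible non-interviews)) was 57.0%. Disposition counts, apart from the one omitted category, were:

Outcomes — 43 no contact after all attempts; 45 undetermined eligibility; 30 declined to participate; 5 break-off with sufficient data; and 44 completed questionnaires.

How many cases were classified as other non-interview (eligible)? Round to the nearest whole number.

7

Num: 44 + 5 = 49
COOP2 = 49 / D = 0.570
D = 49 / 0.570 = 86.0
Remaining denominator categories sum to 79
other non-interview (eligible) = 86.0 − 79 ≈ 7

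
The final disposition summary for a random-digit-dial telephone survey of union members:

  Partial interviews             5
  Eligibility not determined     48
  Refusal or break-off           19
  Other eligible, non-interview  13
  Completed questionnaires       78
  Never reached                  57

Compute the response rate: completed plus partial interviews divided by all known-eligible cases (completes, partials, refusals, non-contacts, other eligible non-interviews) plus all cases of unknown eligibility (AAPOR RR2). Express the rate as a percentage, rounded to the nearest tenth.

37.7%

Numerator = 78 + 5 = 83
Denom = 78 + 5 + 19 + 57 + 13 + 48 = 220
RR2 = 83 / 220 = 0.3773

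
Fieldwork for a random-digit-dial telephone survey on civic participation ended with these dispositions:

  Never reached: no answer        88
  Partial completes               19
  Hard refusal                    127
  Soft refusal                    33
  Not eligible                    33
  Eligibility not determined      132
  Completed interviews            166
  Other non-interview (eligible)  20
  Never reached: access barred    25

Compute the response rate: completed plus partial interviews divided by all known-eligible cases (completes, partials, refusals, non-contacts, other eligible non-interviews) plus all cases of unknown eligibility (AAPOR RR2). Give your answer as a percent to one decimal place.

Declined to participate = 127 + 33 = 160
No answer / not reached = 88 + 25 = 113
Top: 166 + 19 = 185
Denom: 166 + 19 + 160 + 113 + 20 + 132 = 610
RR2 = 185 / 610 = 0.3033

30.3%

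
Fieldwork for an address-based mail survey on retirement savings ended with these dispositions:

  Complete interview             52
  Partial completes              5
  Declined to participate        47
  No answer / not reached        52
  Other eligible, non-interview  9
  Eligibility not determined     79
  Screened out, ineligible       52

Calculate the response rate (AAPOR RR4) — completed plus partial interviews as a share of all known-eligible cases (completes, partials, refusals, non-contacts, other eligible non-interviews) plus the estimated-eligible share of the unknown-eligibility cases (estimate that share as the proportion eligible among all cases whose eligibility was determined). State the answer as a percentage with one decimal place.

Numerator = 52 + 5 = 57
Known eligible = 52 + 5 + 47 + 52 + 9 = 165
e = 165 / (165 + 52) = 165 / 217 = 0.7604
Estimated eligible among unknowns = 0.7604 × 79 = 60.07
Base = 165 + 60.07 = 225.07
RR4 = 57 / 225.07 = 0.2533

25.3%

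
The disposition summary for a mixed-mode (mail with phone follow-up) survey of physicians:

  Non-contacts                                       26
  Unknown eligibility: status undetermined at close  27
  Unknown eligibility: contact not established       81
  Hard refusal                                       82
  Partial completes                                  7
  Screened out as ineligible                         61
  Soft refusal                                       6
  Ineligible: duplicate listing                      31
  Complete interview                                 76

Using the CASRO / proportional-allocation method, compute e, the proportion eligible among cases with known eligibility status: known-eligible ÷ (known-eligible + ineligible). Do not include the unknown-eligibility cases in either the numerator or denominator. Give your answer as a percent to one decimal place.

68.2%

Refusals = 82 + 6 = 88
Eligibility not determined = 81 + 27 = 108
Out of scope = 61 + 31 = 92
Known eligible = 76 + 7 + 88 + 26 = 197
e = 197 / (197 + 92) = 197 / 289 = 0.6817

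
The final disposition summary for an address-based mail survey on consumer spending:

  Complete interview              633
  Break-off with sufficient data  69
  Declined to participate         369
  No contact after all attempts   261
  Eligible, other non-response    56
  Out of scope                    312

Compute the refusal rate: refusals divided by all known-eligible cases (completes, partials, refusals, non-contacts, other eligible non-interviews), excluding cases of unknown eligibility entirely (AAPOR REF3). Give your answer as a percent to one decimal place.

Numerator = 369
Base = 633 + 69 + 369 + 261 + 56 = 1388
REF3 = 369 / 1388 = 0.2659

26.6%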